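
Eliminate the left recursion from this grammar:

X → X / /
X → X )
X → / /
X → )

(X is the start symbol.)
X → / / X'
X → ) X'
X' → / / X'
X' → ) X'
X' → ε

X is directly left-recursive. The standard transformation for
  A → A α₁ | ... | A α_m | β₁ | ... | β_n
is
  A  → β₁ A' | ... | β_n A'
  A' → α₁ A' | ... | α_m A' | ε

X → / / becomes X → / / X'
X → ) becomes X → ) X'
X → X / / becomes X' → / / X'
X → X ) becomes X' → ) X'
Add X' → ε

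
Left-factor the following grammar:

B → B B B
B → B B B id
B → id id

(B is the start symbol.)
Left-factoring transforms A → αβ₁ | αβ₂ into A → αA' and A' → β₁ | β₂
(α is the longest common prefix among the alternatives). Repeat until
no nonterminal has two alternatives with a common prefix.

Round 1: B has alternatives sharing prefix 'B B B'. Introduce B': B → B B B B'
  Add: B' → ε
  Add: B' → id

No remaining common prefixes — done.

Resulting grammar:
B → B B B B'
B' → ε
B' → id
B → id id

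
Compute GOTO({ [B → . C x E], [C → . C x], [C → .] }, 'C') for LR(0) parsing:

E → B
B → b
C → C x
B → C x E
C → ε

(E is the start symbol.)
GOTO(I, 'C') = CLOSURE({ [A → αX.β] : [A → α.Xβ] ∈ I, X = 'C' })

Items with dot before 'C', with the dot advanced:
  [B → . C x E] → [B → C . x E]
  [C → . C x] → [C → C . x]
Closure adds nothing (no advanced item has the dot before a non-terminal).

GOTO = { [B → C . x E], [C → C . x] }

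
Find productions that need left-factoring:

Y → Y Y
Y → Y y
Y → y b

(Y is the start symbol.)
Left-factoring is needed when two productions for the same non-terminal
share a common prefix on the right-hand side.

Productions for Y:
  Y → Y Y
  Y → Y y
  Y → y b

Found common prefix 'Y' in productions for Y

Answer: Yes, Y has productions with common prefix 'Y'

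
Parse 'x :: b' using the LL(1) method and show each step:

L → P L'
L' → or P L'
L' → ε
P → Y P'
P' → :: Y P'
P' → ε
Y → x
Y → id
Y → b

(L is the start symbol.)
Stack is shown with the top on the left.

Stack         Input     Action
------------------------------
L $           x :: b $  output L → P L'
P L' $        x :: b $  output P → Y P'
Y P' L' $     x :: b $  output Y → x
x P' L' $     x :: b $  match 'x'
P' L' $       :: b $    output P' → :: Y P'
:: Y P' L' $  :: b $    match '::'
Y P' L' $     b $       output Y → b
b P' L' $     b $       match 'b'
P' L' $       $         output P' → ε
L' $          $         output L' → ε
$             $         accept

The string is accepted.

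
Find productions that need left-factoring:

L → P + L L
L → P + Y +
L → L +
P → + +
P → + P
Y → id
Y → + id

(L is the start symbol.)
Left-factoring is needed when two productions for the same non-terminal
share a common prefix on the right-hand side.

Productions for L:
  L → P + L L
  L → P + Y +
  L → L +
Productions for P:
  P → + +
  P → + P
Productions for Y:
  Y → id
  Y → + id

Found common prefix 'P +' in productions for L
Found common prefix '+' in productions for P

Answer: Yes, L has productions with common prefix 'P +'; P has productions with common prefix '+'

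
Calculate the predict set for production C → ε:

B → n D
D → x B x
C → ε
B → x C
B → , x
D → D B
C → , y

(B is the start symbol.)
PREDICT(C → ε) = (FIRST(RHS) \ {ε}) ∪ (FOLLOW(C) if ε ∈ FIRST(RHS), i.e. RHS ⇒* ε)
The right-hand side is ε (FIRST(ε) = { ε }), so the predict set is FOLLOW(C) = { $, ',', 'n', 'x' }
PREDICT(C → ε) = { $, ',', 'n', 'x' }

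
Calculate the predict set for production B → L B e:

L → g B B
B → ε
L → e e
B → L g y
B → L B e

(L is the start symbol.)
{ 'e', 'g' }

PREDICT(B → L B e) = (FIRST(RHS) \ {ε}) ∪ (FOLLOW(B) if ε ∈ FIRST(RHS), i.e. RHS ⇒* ε)
FIRST(L) = { 'e', 'g' }
FIRST(L B e) = { 'e', 'g' }
ε ∉ FIRST(L B e), so FOLLOW(B) is not added.
PREDICT(B → L B e) = { 'e', 'g' }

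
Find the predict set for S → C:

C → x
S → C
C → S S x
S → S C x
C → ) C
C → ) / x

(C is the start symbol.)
{ ')', 'x' }

PREDICT(S → C) = (FIRST(RHS) \ {ε}) ∪ (FOLLOW(S) if ε ∈ FIRST(RHS), i.e. RHS ⇒* ε)
FIRST(C) = { ')', 'x' }
FIRST(C) = { ')', 'x' }
ε ∉ FIRST(C), so FOLLOW(S) is not added.
PREDICT(S → C) = { ')', 'x' }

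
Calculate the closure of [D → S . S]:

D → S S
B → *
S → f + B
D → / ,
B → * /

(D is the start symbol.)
To compute CLOSURE, for each item [A → α.Bβ] where B is a non-terminal, add [B → .γ] for all productions B → γ; repeat for the newly added items until nothing changes.

Start with: [D → S . S]
  [D → S . S] has the dot before S: add [S → . f + B]
No further items can be added.

CLOSURE = { [D → S . S], [S → . f + B] }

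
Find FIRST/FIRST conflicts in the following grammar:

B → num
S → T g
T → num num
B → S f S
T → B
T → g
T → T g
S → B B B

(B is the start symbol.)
FIRST sets of the non-terminals at (or reachable through a nullable prefix from) the front of some alternative:
  FIRST(S) = { 'g', 'num' }
  FIRST(T) = { 'g', 'num' }
  FIRST(B) = { 'g', 'num' }

Productions for B:
  B → num: FIRST = { 'num' }
  B → S f S: FIRST = { 'g', 'num' }
Productions for S:
  S → T g: FIRST = { 'g', 'num' }
  S → B B B: FIRST = { 'g', 'num' }
Productions for T:
  T → num num: FIRST = { 'num' }
  T → B: FIRST = { 'g', 'num' }
  T → g: FIRST = { 'g' }
  T → T g: FIRST = { 'g', 'num' }

Conflict for B: B → num and B → S f S
  Overlap: { 'num' }
Conflict for S: S → T g and S → B B B
  Overlap: { 'g', 'num' }
Conflict for T: T → num num and T → B
  Overlap: { 'num' }
Conflict for T: T → num num and T → T g
  Overlap: { 'num' }
Conflict for T: T → B and T → g
  Overlap: { 'g' }
Conflict for T: T → B and T → T g
  Overlap: { 'g', 'num' }
Conflict for T: T → g and T → T g
  Overlap: { 'g' }

Answer: Yes. B → num / B → S f S on { 'num' }; S → T g / S → B B B on { 'g', 'num' }; T → num num / T → B on { 'num' }; T → num num / T → T g on { 'num' }; T → B / T → g on { 'g' }; T → B / T → T g on { 'g', 'num' }; T → g / T → T g on { 'g' }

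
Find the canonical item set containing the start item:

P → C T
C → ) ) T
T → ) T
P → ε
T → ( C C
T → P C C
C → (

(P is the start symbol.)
First, augment the grammar with P' → P
I₀ = CLOSURE({ [P' → . P] }):
  [P' → . P] has the dot before P: add [P → . C T], [P → .]
  [P → . C T] has the dot before C: add [C → . ) ) T], [C → . (]
No further items can be added.

I₀ = { [C → . (], [C → . ) ) T], [P → . C T], [P → .], [P' → . P] }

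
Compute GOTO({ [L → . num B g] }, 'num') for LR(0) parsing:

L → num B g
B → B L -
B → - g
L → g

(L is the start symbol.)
GOTO(I, 'num') = CLOSURE({ [A → αX.β] : [A → α.Xβ] ∈ I, X = 'num' })

Items with dot before 'num', with the dot advanced:
  [L → . num B g] → [L → num . B g]
Closure of the advanced items:
  [L → num . B g] has the dot before B: add [B → . B L -], [B → . - g]

GOTO = { [B → . - g], [B → . B L -], [L → num . B g] }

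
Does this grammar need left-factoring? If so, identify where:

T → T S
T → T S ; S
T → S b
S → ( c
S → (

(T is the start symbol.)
Yes, T has productions with common prefix 'T S'; S has productions with common prefix '('

Left-factoring is needed when two productions for the same non-terminal
share a common prefix on the right-hand side.

Productions for T:
  T → T S
  T → T S ; S
  T → S b
Productions for S:
  S → ( c
  S → (

Found common prefix 'T S' in productions for T
Found common prefix '(' in productions for S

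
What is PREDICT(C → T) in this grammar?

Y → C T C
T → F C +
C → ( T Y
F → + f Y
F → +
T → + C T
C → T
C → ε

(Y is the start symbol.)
PREDICT(C → T) = (FIRST(RHS) \ {ε}) ∪ (FOLLOW(C) if ε ∈ FIRST(RHS), i.e. RHS ⇒* ε)
FIRST(T) = { '+' }
FIRST(T) = { '+' }
ε ∉ FIRST(T), so FOLLOW(C) is not added.
PREDICT(C → T) = { '+' }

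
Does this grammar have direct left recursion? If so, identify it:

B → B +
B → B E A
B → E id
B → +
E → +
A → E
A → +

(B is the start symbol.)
B → B +: LEFT RECURSIVE (starts with B)
B → B E A: LEFT RECURSIVE (starts with B)
B → E id: starts with E
B → +: starts with '+'
E → +: starts with '+'
A → E: starts with E
A → +: starts with '+'

The grammar has direct left recursion on: B.

Answer: Yes, B is left-recursive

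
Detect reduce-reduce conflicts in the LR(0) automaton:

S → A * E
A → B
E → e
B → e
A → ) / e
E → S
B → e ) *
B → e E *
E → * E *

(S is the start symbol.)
Yes — I10: [B → e .] vs [E → e .]

A reduce-reduce conflict occurs when an LR(0) state has two complete items [A → α .] and [B → β .] — both call for a reduction, and with no lookahead the parser cannot choose between them.

Augment with S' → S and build the canonical LR(0) collection (I0 = CLOSURE({[S' → . S]}), then GOTO on every symbol after a dot until no new states appear). It has 19 states:
  I0: { [A → . ) / e], [A → . B], [B → . e ) *], [B → . e E *], [B → . e], [S → . A * E], [S' → . S] }  — shift
  I1: { [A → ) . / e] }  — shift
  I2: { [S → A . * E] }  — shift
  I3: { [A → B .] }  — reduce
  I4: { [S' → S .] }  — accept
  I5: { [A → . ) / e], [A → . B], [B → . e ) *], [B → . e E *], [B → . e], [B → e . ) *], [B → e . E *], [B → e .], [E → . * E *], [E → . S], [E → . e], [S → . A * E] }  — shift, reduce
  I6: { [A → ) . / e], [B → e ) . *] }  — shift
  I7: { [A → . ) / e], [A → . B], [B → . e ) *], [B → . e E *], [B → . e], [E → * . E *], [E → . * E *], [E → . S], [E → . e], [S → . A * E] }  — shift
  I8: { [B → e E . *] }  — shift
  I9: { [E → S .] }  — reduce
  I10: { [A → . ) / e], [A → . B], [B → . e ) *], [B → . e E *], [B → . e], [B → e . ) *], [B → e . E *], [B → e .], [E → . * E *], [E → . S], [E → . e], [E → e .], [S → . A * E] }  — shift, 2 reduces
  I11: { [B → e E * .] }  — reduce
  I12: { [E → * E . *] }  — shift
  I13: { [E → * E * .] }  — reduce
  I14: { [B → e ) * .] }  — reduce
  I15: { [A → ) / . e] }  — shift
  I16: { [A → ) / e .] }  — reduce
  I17: { [A → . ) / e], [A → . B], [B → . e ) *], [B → . e E *], [B → . e], [E → . * E *], [E → . S], [E → . e], [S → . A * E], [S → A * . E] }  — shift
  I18: { [S → A * E .] }  — reduce

I10 contains complete items [B → e .], [E → e .] — reduce-reduce conflict.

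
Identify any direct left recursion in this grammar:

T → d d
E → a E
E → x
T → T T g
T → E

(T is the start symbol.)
Yes, T is left-recursive

Direct left recursion occurs when N → N α for some non-terminal N (the right-hand side begins with the left-hand side itself).

T → d d: starts with d
E → a E: starts with a
E → x: starts with x
T → T T g: LEFT RECURSIVE (starts with T)
T → E: starts with E

The grammar has direct left recursion on: T.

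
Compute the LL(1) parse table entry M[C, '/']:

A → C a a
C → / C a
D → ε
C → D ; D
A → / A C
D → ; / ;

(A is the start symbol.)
To find M[C, '/'], we find productions for C where '/' is in the predict set (PREDICT(N → α) = (FIRST(α) \ {ε}) ∪ (FOLLOW(N) if α ⇒* ε)).

Relevant sets:
  FIRST(D) = { ';', ε }

C → / C a: PREDICT = { '/' }
  '/' is in predict set, so this production goes in M[C, '/']
C → D ; D: PREDICT = { ';' }

M[C, '/'] = C → / C a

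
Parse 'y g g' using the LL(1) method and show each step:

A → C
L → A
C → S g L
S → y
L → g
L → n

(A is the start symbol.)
LL(1) parsing maintains a stack (initially the start symbol over $) and the input. At each step: if the stack top is a terminal, match it against the current input token; if it is a non-terminal N, replace it with the RHS of M[N, lookahead] (the unique production whose predict set contains the lookahead).

Stack is shown with the top on the left.

Stack    Input    Action
------------------------
A $      y g g $  output A → C
C $      y g g $  output C → S g L
S g L $  y g g $  output S → y
y g L $  y g g $  match 'y'
g L $    g g $    match 'g'
L $      g $      output L → g
g $      g $      match 'g'
$        $        accept

The string is accepted.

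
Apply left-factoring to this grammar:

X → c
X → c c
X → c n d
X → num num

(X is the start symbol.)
X → c X'
X' → ε
X' → c
X' → n d
X → num num

Left-factoring transforms A → αβ₁ | αβ₂ into A → αA' and A' → β₁ | β₂
(α is the longest common prefix among the alternatives). Repeat until
no nonterminal has two alternatives with a common prefix.

Round 1: X has alternatives sharing prefix 'c'. Introduce X': X → c X'
  Add: X' → ε
  Add: X' → c
  Add: X' → n d

No remaining common prefixes — done.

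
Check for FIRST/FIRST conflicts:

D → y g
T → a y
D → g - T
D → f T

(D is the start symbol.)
No FIRST/FIRST conflicts.

Productions for D:
  D → y g: FIRST = { 'y' }
  D → g - T: FIRST = { 'g' }
  D → f T: FIRST = { 'f' }
T has only one production, so no FIRST/FIRST conflict is possible there.

All alternatives of each non-terminal have pairwise disjoint FIRST sets.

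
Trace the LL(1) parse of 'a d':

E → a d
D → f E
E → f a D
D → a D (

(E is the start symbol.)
LL(1) parsing maintains a stack (initially the start symbol over $) and the input. At each step: if the stack top is a terminal, match it against the current input token; if it is a non-terminal N, replace it with the RHS of M[N, lookahead] (the unique production whose predict set contains the lookahead).

Stack is shown with the top on the left.

Stack  Input  Action
--------------------
E $    a d $  output E → a d
a d $  a d $  match 'a'
d $    d $    match 'd'
$      $      accept

The string is accepted.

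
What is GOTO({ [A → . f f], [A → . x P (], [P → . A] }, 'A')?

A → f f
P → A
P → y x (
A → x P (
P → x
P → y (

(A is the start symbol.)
{ [P → A .] }

GOTO(I, 'A') = CLOSURE({ [A → αX.β] : [A → α.Xβ] ∈ I, X = 'A' })

Items with dot before 'A', with the dot advanced:
  [P → . A] → [P → A .]
Closure adds nothing (no advanced item has the dot before a non-terminal).

GOTO = { [P → A .] }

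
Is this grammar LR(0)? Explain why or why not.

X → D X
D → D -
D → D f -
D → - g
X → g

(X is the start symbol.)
Augment with X' → X and build the canonical LR(0) collection (I0 = CLOSURE({[X' → . X]}), then GOTO on every symbol after a dot until no new states appear). It has 10 states:
  I0: { [D → . - g], [D → . D -], [D → . D f -], [X → . D X], [X → . g], [X' → . X] }  — shift
  I1: { [D → - . g] }  — shift
  I2: { [D → . - g], [D → . D -], [D → . D f -], [D → D . -], [D → D . f -], [X → . D X], [X → . g], [X → D . X] }  — shift
  I3: { [X' → X .] }  — accept
  I4: { [X → g .] }  — reduce
  I5: { [D → - . g], [D → D - .] }  — shift, reduce
  I6: { [X → D X .] }  — reduce
  I7: { [D → D f . -] }  — shift
  I8: { [D → D f - .] }  — reduce
  I9: { [D → - g .] }  — reduce

Conflict in state I5:
  Shift-reduce conflict between [D → D - .] and [D → - . g]
So the grammar is NOT LR(0).

Answer: No. Shift-reduce conflict between [D → D - .] and [D → - . g]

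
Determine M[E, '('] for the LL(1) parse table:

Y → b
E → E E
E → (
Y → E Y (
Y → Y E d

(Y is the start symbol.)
To find M[E, '('], we find productions for E where '(' is in the predict set (PREDICT(N → α) = (FIRST(α) \ {ε}) ∪ (FOLLOW(N) if α ⇒* ε)).

Relevant sets:
  FIRST(E) = { '(' }

E → E E: PREDICT = { '(' }
  '(' is in predict set, so this production goes in M[E, '(']
E → (: PREDICT = { '(' }
  '(' is in predict set, so this production goes in M[E, '(']

M[E, '('] = E → E E, E → (  (a multiply-defined cell — the grammar is not LL(1))

Answer: E → E E, E → (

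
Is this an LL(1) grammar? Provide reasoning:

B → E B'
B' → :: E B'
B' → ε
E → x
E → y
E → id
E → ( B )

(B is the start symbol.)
Yes, the grammar is LL(1).

A grammar is LL(1) if for each non-terminal N with multiple productions, the predict sets of those productions are pairwise disjoint, where PREDICT(N → α) = (FIRST(α) \ {ε}) ∪ (FOLLOW(N) if α ⇒* ε).

Relevant sets:
  FOLLOW(B') = { $, ')' }

For B':
  PREDICT(B' → :: E B') = { '::' }
  PREDICT(B' → ε) = { $, ')' }
For E:
  PREDICT(E → x) = { 'x' }
  PREDICT(E → y) = { 'y' }
  PREDICT(E → id) = { 'id' }
  PREDICT(E → '(' B ')') = { '(' }
B has a single production, so nothing to check there.

All predict sets are disjoint. The grammar IS LL(1).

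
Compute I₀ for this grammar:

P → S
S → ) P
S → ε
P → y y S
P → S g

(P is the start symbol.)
First, augment the grammar with P' → P
I₀ = CLOSURE({ [P' → . P] }):
  [P' → . P] has the dot before P: add [P → . S], [P → . y y S], [P → . S g]
  [P → . S] has the dot before S: add [S → . ) P], [S → .]
No further items can be added.

I₀ = { [P → . S g], [P → . S], [P → . y y S], [P' → . P], [S → . ) P], [S → .] }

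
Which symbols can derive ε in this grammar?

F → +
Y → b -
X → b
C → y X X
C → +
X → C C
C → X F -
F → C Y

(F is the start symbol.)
A non-terminal is nullable if it can derive ε (the empty string): either it has an ε-production, or it has a production whose right-hand side consists entirely of nullable non-terminals.

There are no ε-productions, so no non-terminal can derive ε.
No non-terminals are nullable.

Answer: None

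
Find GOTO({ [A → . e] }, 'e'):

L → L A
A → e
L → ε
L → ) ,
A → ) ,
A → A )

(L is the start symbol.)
{ [A → e .] }

GOTO(I, 'e') = CLOSURE({ [A → αX.β] : [A → α.Xβ] ∈ I, X = 'e' })

Items with dot before 'e', with the dot advanced:
  [A → . e] → [A → e .]
Closure adds nothing (no advanced item has the dot before a non-terminal).

GOTO = { [A → e .] }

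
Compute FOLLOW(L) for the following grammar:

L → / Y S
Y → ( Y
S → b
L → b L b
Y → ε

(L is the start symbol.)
L is the start symbol, so $ ∈ FOLLOW(L).
In L → b L b: L is followed by b, add FIRST(b) \ {ε} = { 'b' }

Taking the union: FOLLOW(L) = { $, 'b' }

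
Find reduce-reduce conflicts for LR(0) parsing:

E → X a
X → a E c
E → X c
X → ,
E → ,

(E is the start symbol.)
Yes — I1: [E → , .] vs [X → , .]

A reduce-reduce conflict occurs when an LR(0) state has two complete items [A → α .] and [B → β .] — both call for a reduction, and with no lookahead the parser cannot choose between them.

Augment with E' → E and build the canonical LR(0) collection (I0 = CLOSURE({[E' → . E]}), then GOTO on every symbol after a dot until no new states appear). It has 9 states:
  I0: { [E → . ,], [E → . X a], [E → . X c], [E' → . E], [X → . ,], [X → . a E c] }  — shift
  I1: { [E → , .], [X → , .] }  — 2 reduces
  I2: { [E' → E .] }  — accept
  I3: { [E → X . a], [E → X . c] }  — shift
  I4: { [E → . ,], [E → . X a], [E → . X c], [X → . ,], [X → . a E c], [X → a . E c] }  — shift
  I5: { [X → a E . c] }  — shift
  I6: { [X → a E c .] }  — reduce
  I7: { [E → X a .] }  — reduce
  I8: { [E → X c .] }  — reduce

I1 contains complete items [E → , .], [X → , .] — reduce-reduce conflict.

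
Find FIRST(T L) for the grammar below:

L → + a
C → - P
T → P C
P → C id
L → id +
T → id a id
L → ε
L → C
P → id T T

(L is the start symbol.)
{ '-', 'id' }

FIRST sets of the non-terminals involved (from the grammar, by fixed-point iteration):
  FIRST(T) = { '-', 'id' }

To compute FIRST(T L), process the symbols left to right:
Symbol T is a non-terminal. Add FIRST(T) \ {ε} = { '-', 'id' }
T is not nullable (ε ∉ FIRST(T)), so stop here.
FIRST(T L) = { '-', 'id' }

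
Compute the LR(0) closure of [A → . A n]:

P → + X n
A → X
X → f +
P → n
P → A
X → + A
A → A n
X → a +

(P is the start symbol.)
{ [A → . A n], [A → . X], [X → . + A], [X → . a +], [X → . f +] }

To compute CLOSURE, for each item [A → α.Bβ] where B is a non-terminal, add [B → .γ] for all productions B → γ; repeat for the newly added items until nothing changes.

Start with: [A → . A n]
  [A → . A n] has the dot before A: add [A → . X]
  [A → . X] has the dot before X: add [X → . f +], [X → . + A], [X → . a +]
No further items can be added.

CLOSURE = { [A → . A n], [A → . X], [X → . + A], [X → . a +], [X → . f +] }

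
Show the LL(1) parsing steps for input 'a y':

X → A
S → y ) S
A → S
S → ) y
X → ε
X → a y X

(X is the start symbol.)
LL(1) parsing maintains a stack (initially the start symbol over $) and the input. At each step: if the stack top is a terminal, match it against the current input token; if it is a non-terminal N, replace it with the RHS of M[N, lookahead] (the unique production whose predict set contains the lookahead).

Stack is shown with the top on the left.

Stack    Input  Action
----------------------
X $      a y $  output X → a y X
a y X $  a y $  match 'a'
y X $    y $    match 'y'
X $      $      output X → ε
$        $      accept

The string is accepted.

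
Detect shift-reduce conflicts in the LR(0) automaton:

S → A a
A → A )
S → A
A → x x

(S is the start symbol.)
A shift-reduce conflict occurs when an LR(0) state has both:
  - a complete (reduce) item [A → α .] (dot at the end), and
  - a shift item [B → β . c γ] (dot before a terminal).

Augment with S' → S and build the canonical LR(0) collection (I0 = CLOSURE({[S' → . S]}), then GOTO on every symbol after a dot until no new states appear). It has 7 states:
  I0: { [A → . A )], [A → . x x], [S → . A a], [S → . A], [S' → . S] }  — shift
  I1: { [A → A . )], [S → A . a], [S → A .] }  — shift, reduce
  I2: { [S' → S .] }  — accept
  I3: { [A → x . x] }  — shift
  I4: { [A → x x .] }  — reduce
  I5: { [A → A ) .] }  — reduce
  I6: { [S → A a .] }  — reduce

I1 contains reduce item [S → A .] and shift items [A → A . )], [S → A . a] — shift-reduce conflict.

Answer: Yes — I1: [S → A .] vs [A → A . )]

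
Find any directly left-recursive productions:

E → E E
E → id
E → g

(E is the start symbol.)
Direct left recursion occurs when N → N α for some non-terminal N (the right-hand side begins with the left-hand side itself).

E → E E: LEFT RECURSIVE (starts with E)
E → id: starts with id
E → g: starts with g

The grammar has direct left recursion on: E.

Answer: Yes, E is left-recursive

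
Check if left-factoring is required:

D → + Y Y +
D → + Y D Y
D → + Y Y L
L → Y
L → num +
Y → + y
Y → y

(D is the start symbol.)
Left-factoring is needed when two productions for the same non-terminal
share a common prefix on the right-hand side.

Productions for D:
  D → + Y Y +
  D → + Y D Y
  D → + Y Y L
Productions for L:
  L → Y
  L → num +
Productions for Y:
  Y → + y
  Y → y

Found common prefix '+ Y' in productions for D

Answer: Yes, D has productions with common prefix '+ Y'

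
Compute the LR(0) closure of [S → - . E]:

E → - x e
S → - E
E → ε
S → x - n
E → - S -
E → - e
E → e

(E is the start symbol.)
{ [E → . - S -], [E → . - e], [E → . - x e], [E → . e], [E → .], [S → - . E] }

Start with: [S → - . E]
  [S → - . E] has the dot before E: add [E → . - x e], [E → .], [E → . - S -], [E → . - e], [E → . e]
No further items can be added.

CLOSURE = { [E → . - S -], [E → . - e], [E → . - x e], [E → . e], [E → .], [S → - . E] }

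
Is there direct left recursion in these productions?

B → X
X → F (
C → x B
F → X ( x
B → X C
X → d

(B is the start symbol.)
No direct left recursion

Direct left recursion occurs when N → N α for some non-terminal N (the right-hand side begins with the left-hand side itself).

B → X: starts with X
X → F (: starts with F
C → x B: starts with x
F → X ( x: starts with X
B → X C: starts with X
X → d: starts with d

No direct left recursion found.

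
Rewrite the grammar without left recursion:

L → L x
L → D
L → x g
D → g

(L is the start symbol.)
L → D L'
L → x g L'
L' → x L'
L' → ε
D → g

L is directly left-recursive. The standard transformation for
  A → A α₁ | ... | A α_m | β₁ | ... | β_n
is
  A  → β₁ A' | ... | β_n A'
  A' → α₁ A' | ... | α_m A' | ε

L → D becomes L → D L'
L → x g becomes L → x g L'
L → L x becomes L' → x L'
Add L' → ε

Productions for other non-terminals are unchanged:
  D → g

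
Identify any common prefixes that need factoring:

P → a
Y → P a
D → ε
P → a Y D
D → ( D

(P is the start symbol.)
Yes, P has productions with common prefix 'a'

Left-factoring is needed when two productions for the same non-terminal
share a common prefix on the right-hand side.

Productions for P:
  P → a
  P → a Y D
Productions for D:
  D → ε
  D → ( D

Found common prefix 'a' in productions for P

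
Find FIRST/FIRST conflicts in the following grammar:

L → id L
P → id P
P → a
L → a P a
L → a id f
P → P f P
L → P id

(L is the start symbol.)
A FIRST/FIRST conflict occurs when two productions N → α and N → β for the same non-terminal have FIRST(α) ∩ FIRST(β) ≠ ∅ (with ε ∈ FIRST of a nullable right-hand side, so two nullable alternatives also conflict).

FIRST sets of the non-terminals at (or reachable through a nullable prefix from) the front of some alternative:
  FIRST(P) = { 'a', 'id' }

Productions for L:
  L → id L: FIRST = { 'id' }
  L → a P a: FIRST = { 'a' }
  L → a id f: FIRST = { 'a' }
  L → P id: FIRST = { 'a', 'id' }
Productions for P:
  P → id P: FIRST = { 'id' }
  P → a: FIRST = { 'a' }
  P → P f P: FIRST = { 'a', 'id' }

Conflict for L: L → id L and L → P id
  Overlap: { 'id' }
Conflict for L: L → a P a and L → a id f
  Overlap: { 'a' }
Conflict for L: L → a P a and L → P id
  Overlap: { 'a' }
Conflict for L: L → a id f and L → P id
  Overlap: { 'a' }
Conflict for P: P → id P and P → P f P
  Overlap: { 'id' }
Conflict for P: P → a and P → P f P
  Overlap: { 'a' }

Answer: Yes. L → id L / L → P id on { 'id' }; L → a P a / L → a id f on { 'a' }; L → a P a / L → P id on { 'a' }; L → a id f / L → P id on { 'a' }; P → id P / P → P f P on { 'id' }; P → a / P → P f P on { 'a' }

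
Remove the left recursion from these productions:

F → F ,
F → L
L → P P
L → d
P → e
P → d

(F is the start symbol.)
F → L F'
F' → , F'
F' → ε
L → P P
L → d
P → e
P → d

F is directly left-recursive. The standard transformation for
  A → A α₁ | ... | A α_m | β₁ | ... | β_n
is
  A  → β₁ A' | ... | β_n A'
  A' → α₁ A' | ... | α_m A' | ε

F → L becomes F → L F'
F → F , becomes F' → , F'
Add F' → ε

Productions for other non-terminals are unchanged:
  L → P P
  L → d
  P → e
  P → d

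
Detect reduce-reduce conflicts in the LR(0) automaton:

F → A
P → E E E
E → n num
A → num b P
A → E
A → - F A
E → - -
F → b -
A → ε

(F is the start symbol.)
Yes — I17: [A → .] vs [E → - - .]

Augment with F' → F and build the canonical LR(0) collection (I0 = CLOSURE({[F' → . F]}), then GOTO on every symbol after a dot until no new states appear). It has 20 states:
  I0: { [A → . - F A], [A → . E], [A → . num b P], [A → .], [E → . - -], [E → . n num], [F → . A], [F → . b -], [F' → . F] }  — shift, reduce
  I1: { [A → - . F A], [A → . - F A], [A → . E], [A → . num b P], [A → .], [E → - . -], [E → . - -], [E → . n num], [F → . A], [F → . b -] }  — shift, reduce
  I2: { [F → A .] }  — reduce
  I3: { [A → E .] }  — reduce
  I4: { [F' → F .] }  — accept
  I5: { [F → b . -] }  — shift
  I6: { [E → n . num] }  — shift
  I7: { [A → num . b P] }  — shift
  I8: { [A → num b . P], [E → . - -], [E → . n num], [P → . E E E] }  — shift
  I9: { [E → - . -] }  — shift
  I10: { [E → . - -], [E → . n num], [P → E . E E] }  — shift
  I11: { [A → num b P .] }  — reduce
  I12: { [E → . - -], [E → . n num], [P → E E . E] }  — shift
  I13: { [P → E E E .] }  — reduce
  I14: { [E → - - .] }  — reduce
  I15: { [E → n num .] }  — reduce
  I16: { [F → b - .] }  — reduce
  I17: { [A → - . F A], [A → . - F A], [A → . E], [A → . num b P], [A → .], [E → - - .], [E → - . -], [E → . - -], [E → . n num], [F → . A], [F → . b -] }  — shift, 2 reduces
  I18: { [A → - F . A], [A → . - F A], [A → . E], [A → . num b P], [A → .], [E → . - -], [E → . n num] }  — shift, reduce
  I19: { [A → - F A .] }  — reduce

I17 contains complete items [A → .], [E → - - .] — reduce-reduce conflict.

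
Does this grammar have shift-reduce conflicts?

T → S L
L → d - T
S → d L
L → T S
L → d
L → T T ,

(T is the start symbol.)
Yes — I6: [L → d .] vs [L → . d]; I9: [L → T S .] vs [L → . d]

A shift-reduce conflict occurs when an LR(0) state has both:
  - a complete (reduce) item [A → α .] (dot at the end), and
  - a shift item [B → β . c γ] (dot before a terminal).

Augment with T' → T and build the canonical LR(0) collection (I0 = CLOSURE({[T' → . T]}), then GOTO on every symbol after a dot until no new states appear). It has 13 states:
  I0: { [S → . d L], [T → . S L], [T' → . T] }  — shift
  I1: { [L → . T S], [L → . T T ,], [L → . d - T], [L → . d], [S → . d L], [T → . S L], [T → S . L] }  — shift
  I2: { [T' → T .] }  — accept
  I3: { [L → . T S], [L → . T T ,], [L → . d - T], [L → . d], [S → . d L], [S → d . L], [T → . S L] }  — shift
  I4: { [S → d L .] }  — reduce
  I5: { [L → T . S], [L → T . T ,], [S → . d L], [T → . S L] }  — shift
  I6: { [L → . T S], [L → . T T ,], [L → . d - T], [L → . d], [L → d . - T], [L → d .], [S → . d L], [S → d . L], [T → . S L] }  — shift, reduce
  I7: { [L → d - . T], [S → . d L], [T → . S L] }  — shift
  I8: { [L → d - T .] }  — reduce
  I9: { [L → . T S], [L → . T T ,], [L → . d - T], [L → . d], [L → T S .], [S → . d L], [T → . S L], [T → S . L] }  — shift, reduce
  I10: { [L → T T . ,] }  — shift
  I11: { [L → T T , .] }  — reduce
  I12: { [T → S L .] }  — reduce

I6 contains reduce item [L → d .] and shift items [L → . d], [L → . d - T], [L → d . - T], [S → . d L] — shift-reduce conflict.
I9 contains reduce item [L → T S .] and shift items [L → . d], [L → . d - T], [S → . d L] — shift-reduce conflict.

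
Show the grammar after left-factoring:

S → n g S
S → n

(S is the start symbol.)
Left-factoring transforms A → αβ₁ | αβ₂ into A → αA' and A' → β₁ | β₂
(α is the longest common prefix among the alternatives). Repeat until
no nonterminal has two alternatives with a common prefix.

Round 1: S has alternatives sharing prefix 'n'. Introduce S': S → n S'
  Add: S' → g S
  Add: S' → ε

No remaining common prefixes — done.

Resulting grammar:
S → n S'
S' → g S
S' → ε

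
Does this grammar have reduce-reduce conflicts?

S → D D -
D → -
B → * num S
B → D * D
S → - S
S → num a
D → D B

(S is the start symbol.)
Augment with S' → S and build the canonical LR(0) collection (I0 = CLOSURE({[S' → . S]}), then GOTO on every symbol after a dot until no new states appear). It has 17 states:
  I0: { [D → . -], [D → . D B], [S → . - S], [S → . D D -], [S → . num a], [S' → . S] }  — shift
  I1: { [D → - .], [D → . -], [D → . D B], [S → - . S], [S → . - S], [S → . D D -], [S → . num a] }  — shift, reduce
  I2: { [B → . * num S], [B → . D * D], [D → . -], [D → . D B], [D → D . B], [S → D . D -] }  — shift
  I3: { [S' → S .] }  — accept
  I4: { [S → num . a] }  — shift
  I5: { [S → num a .] }  — reduce
  I6: { [B → * . num S] }  — shift
  I7: { [D → - .] }  — reduce
  I8: { [D → D B .] }  — reduce
  I9: { [B → . * num S], [B → . D * D], [B → D . * D], [D → . -], [D → . D B], [D → D . B], [S → D D . -] }  — shift
  I10: { [B → * . num S], [B → D * . D], [D → . -], [D → . D B] }  — shift
  I11: { [D → - .], [S → D D - .] }  — 2 reduces
  I12: { [B → . * num S], [B → . D * D], [B → D . * D], [D → . -], [D → . D B], [D → D . B] }  — shift
  I13: { [B → . * num S], [B → . D * D], [B → D * D .], [D → . -], [D → . D B], [D → D . B] }  — shift, reduce
  I14: { [B → * num . S], [D → . -], [D → . D B], [S → . - S], [S → . D D -], [S → . num a] }  — shift
  I15: { [B → * num S .] }  — reduce
  I16: { [S → - S .] }  — reduce

I11 contains complete items [D → - .], [S → D D - .] — reduce-reduce conflict.

Answer: Yes — I11: [D → - .] vs [S → D D - .]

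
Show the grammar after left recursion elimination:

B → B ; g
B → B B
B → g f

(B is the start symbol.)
B is directly left-recursive. The standard transformation for
  A → A α₁ | ... | A α_m | β₁ | ... | β_n
is
  A  → β₁ A' | ... | β_n A'
  A' → α₁ A' | ... | α_m A' | ε

B → g f becomes B → g f B'
B → B ; g becomes B' → ; g B'
B → B B becomes B' → B B'
Add B' → ε

Resulting grammar:
B → g f B'
B' → ; g B'
B' → B B'
B' → ε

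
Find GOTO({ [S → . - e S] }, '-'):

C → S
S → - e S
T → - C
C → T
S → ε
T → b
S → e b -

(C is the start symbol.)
{ [S → - . e S] }

GOTO(I, '-') = CLOSURE({ [A → αX.β] : [A → α.Xβ] ∈ I, X = '-' })

Items with dot before '-', with the dot advanced:
  [S → . - e S] → [S → - . e S]
Closure adds nothing (no advanced item has the dot before a non-terminal).

GOTO = { [S → - . e S] }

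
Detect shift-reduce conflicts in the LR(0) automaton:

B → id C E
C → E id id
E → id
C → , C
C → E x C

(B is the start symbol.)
A shift-reduce conflict occurs when an LR(0) state has both:
  - a complete (reduce) item [A → α .] (dot at the end), and
  - a shift item [B → β . c γ] (dot before a terminal).

Augment with B' → B and build the canonical LR(0) collection (I0 = CLOSURE({[B' → . B]}), then GOTO on every symbol after a dot until no new states appear). It has 13 states:
  I0: { [B → . id C E], [B' → . B] }  — shift
  I1: { [B' → B .] }  — accept
  I2: { [B → id . C E], [C → . , C], [C → . E id id], [C → . E x C], [E → . id] }  — shift
  I3: { [C → , . C], [C → . , C], [C → . E id id], [C → . E x C], [E → . id] }  — shift
  I4: { [B → id C . E], [E → . id] }  — shift
  I5: { [C → E . id id], [C → E . x C] }  — shift
  I6: { [E → id .] }  — reduce
  I7: { [C → E id . id] }  — shift
  I8: { [C → . , C], [C → . E id id], [C → . E x C], [C → E x . C], [E → . id] }  — shift
  I9: { [C → E x C .] }  — reduce
  I10: { [C → E id id .] }  — reduce
  I11: { [B → id C E .] }  — reduce
  I12: { [C → , C .] }  — reduce

No state contains both a complete item and a shift item.

Answer: No shift-reduce conflicts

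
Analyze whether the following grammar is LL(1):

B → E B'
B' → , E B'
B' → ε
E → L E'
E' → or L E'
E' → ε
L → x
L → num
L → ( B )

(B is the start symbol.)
Yes, the grammar is LL(1).

A grammar is LL(1) if for each non-terminal N with multiple productions, the predict sets of those productions are pairwise disjoint, where PREDICT(N → α) = (FIRST(α) \ {ε}) ∪ (FOLLOW(N) if α ⇒* ε).

Relevant sets:
  FOLLOW(B') = { $, ')' }
  FOLLOW(E') = { $, ')', ',' }

For B':
  PREDICT(B' → ',' E B') = { ',' }
  PREDICT(B' → ε) = { $, ')' }
For E':
  PREDICT(E' → or L E') = { 'or' }
  PREDICT(E' → ε) = { $, ')', ',' }
For L:
  PREDICT(L → x) = { 'x' }
  PREDICT(L → num) = { 'num' }
  PREDICT(L → '(' B ')') = { '(' }
B, E have a single production, so nothing to check there.

All predict sets are disjoint. The grammar IS LL(1).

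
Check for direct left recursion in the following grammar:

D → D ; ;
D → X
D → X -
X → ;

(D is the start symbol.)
D → D ; ;: LEFT RECURSIVE (starts with D)
D → X: starts with X
D → X -: starts with X
X → ;: starts with ';'

The grammar has direct left recursion on: D.

Answer: Yes, D is left-recursive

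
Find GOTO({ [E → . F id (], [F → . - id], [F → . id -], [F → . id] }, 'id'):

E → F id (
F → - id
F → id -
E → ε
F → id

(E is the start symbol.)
GOTO(I, 'id') = CLOSURE({ [A → αX.β] : [A → α.Xβ] ∈ I, X = 'id' })

Items with dot before 'id', with the dot advanced:
  [F → . id] → [F → id .]
  [F → . id -] → [F → id . -]
Closure adds nothing (no advanced item has the dot before a non-terminal).

GOTO = { [F → id . -], [F → id .] }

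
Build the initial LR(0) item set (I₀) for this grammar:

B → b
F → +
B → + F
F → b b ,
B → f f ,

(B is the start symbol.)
{ [B → . + F], [B → . b], [B → . f f ,], [B' → . B] }

First, augment the grammar with B' → B
I₀ = CLOSURE({ [B' → . B] }):
  [B' → . B] has the dot before B: add [B → . b], [B → . + F], [B → . f f ,]
No further items can be added.

I₀ = { [B → . + F], [B → . b], [B → . f f ,], [B' → . B] }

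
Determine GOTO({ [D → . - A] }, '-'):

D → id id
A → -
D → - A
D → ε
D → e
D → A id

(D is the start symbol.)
GOTO(I, '-') = CLOSURE({ [A → αX.β] : [A → α.Xβ] ∈ I, X = '-' })

Items with dot before '-', with the dot advanced:
  [D → . - A] → [D → - . A]
Closure of the advanced items:
  [D → - . A] has the dot before A: add [A → . -]

GOTO = { [A → . -], [D → - . A] }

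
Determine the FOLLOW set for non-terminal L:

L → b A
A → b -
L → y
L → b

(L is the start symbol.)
To compute FOLLOW(L), find every occurrence of L on a right-hand side N → α L β: add FIRST(β) \ {ε}, and if β is empty or nullable also add FOLLOW(N). Iterate to a fixed point.

L is the start symbol, so $ ∈ FOLLOW(L).
L does not occur on any right-hand side.

Taking the union: FOLLOW(L) = { $ }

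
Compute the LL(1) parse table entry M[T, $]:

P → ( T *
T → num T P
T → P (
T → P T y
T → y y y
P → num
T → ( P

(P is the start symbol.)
Empty (error entry)

To find M[T, $], we find productions for T where $ is in the predict set (PREDICT(N → α) = (FIRST(α) \ {ε}) ∪ (FOLLOW(N) if α ⇒* ε)).

Relevant sets:
  FIRST(P) = { '(', 'num' }

T → num T P: PREDICT = { 'num' }
T → P (: PREDICT = { '(', 'num' }
T → P T y: PREDICT = { '(', 'num' }
T → y y y: PREDICT = { 'y' }
T → ( P: PREDICT = { '(' }

M[T, $] is empty (no production applies)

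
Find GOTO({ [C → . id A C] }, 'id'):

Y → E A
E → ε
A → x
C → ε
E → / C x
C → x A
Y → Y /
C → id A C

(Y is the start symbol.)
{ [A → . x], [C → id . A C] }

GOTO(I, 'id') = CLOSURE({ [A → αX.β] : [A → α.Xβ] ∈ I, X = 'id' })

Items with dot before 'id', with the dot advanced:
  [C → . id A C] → [C → id . A C]
Closure of the advanced items:
  [C → id . A C] has the dot before A: add [A → . x]

GOTO = { [A → . x], [C → id . A C] }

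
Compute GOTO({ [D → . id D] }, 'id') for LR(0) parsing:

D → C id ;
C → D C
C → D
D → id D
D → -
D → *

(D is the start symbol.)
GOTO(I, 'id') = CLOSURE({ [A → αX.β] : [A → α.Xβ] ∈ I, X = 'id' })

Items with dot before 'id', with the dot advanced:
  [D → . id D] → [D → id . D]
Closure of the advanced items:
  [D → id . D] has the dot before D: add [D → . C id ;], [D → . id D], [D → . -], [D → . *]
  [D → . C id ;] has the dot before C: add [C → . D C], [C → . D]

GOTO = { [C → . D C], [C → . D], [D → . *], [D → . -], [D → . C id ;], [D → . id D], [D → id . D] }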